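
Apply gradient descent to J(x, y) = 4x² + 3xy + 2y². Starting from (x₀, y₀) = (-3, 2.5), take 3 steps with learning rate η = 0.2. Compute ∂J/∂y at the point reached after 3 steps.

6.272

∇J = (8x + 3y, 3x + 4y)
(x₁, y₁) = (-3, 2.5) − 0.2·(-16.5, 1) = (0.3, 2.3)
(x₂, y₂) = (0.3, 2.3) − 0.2·(9.3, 10.1) = (-1.56, 0.28)
(x₃, y₃) = (-1.56, 0.28) − 0.2·(-11.64, -3.56) = (0.768, 0.992)
∂J/∂y at (0.768, 0.992) = 6.272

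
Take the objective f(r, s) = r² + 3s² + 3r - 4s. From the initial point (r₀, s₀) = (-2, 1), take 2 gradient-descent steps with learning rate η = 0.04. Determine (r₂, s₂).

(-1.9232, 0.8592)

∇f = (2r + 3, 6s - 4)
Step 1: at (-2, 1), ∇f = (-1, 2) → (-2, 1) − 0.04·(-1, 2) = (-1.96, 0.92)
Step 2: at (-1.96, 0.92), ∇f = (-0.92, 1.52) → (-1.96, 0.92) − 0.04·(-0.92, 1.52) = (-1.9232, 0.8592)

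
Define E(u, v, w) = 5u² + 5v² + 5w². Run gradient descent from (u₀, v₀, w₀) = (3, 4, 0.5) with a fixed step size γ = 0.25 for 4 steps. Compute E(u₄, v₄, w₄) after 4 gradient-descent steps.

3235.6494140625

∇E = (10u, 10v, 10w)
(u₁, v₁, w₁) = (3, 4, 0.5) − 0.25·(30, 40, 5) = (-4.5, -6, -0.75)
(u₂, v₂, w₂) = (-4.5, -6, -0.75) − 0.25·(-45, -60, -7.5) = (6.75, 9, 1.125)
(u₃, v₃, w₃) = (6.75, 9, 1.125) − 0.25·(67.5, 90, 11.25) = (-10.125, -13.5, -1.6875)
(u₄, v₄, w₄) = (-10.125, -13.5, -1.6875) − 0.25·(-101.25, -135, -16.875) = (15.1875, 20.25, 2.53125)
E(15.1875, 20.25, 2.53125) = 3235.6494140625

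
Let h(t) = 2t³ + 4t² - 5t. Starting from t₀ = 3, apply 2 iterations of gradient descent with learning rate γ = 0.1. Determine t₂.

-11.454

h′(t) = 6t² + 8t - 5
t₁ = 3 − 0.1·73 = -4.3
t₂ = -4.3 − 0.1·71.54 = -11.454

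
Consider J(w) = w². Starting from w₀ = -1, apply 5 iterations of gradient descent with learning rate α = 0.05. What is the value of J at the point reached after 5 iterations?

0.3486784401

J′(w) = 2w
Step 1: J′(-1) = -2; w₁ = -1 − 0.05·(-2) = -0.9
Step 2: J′(-0.9) = -1.8; w₂ = -0.9 − 0.05·(-1.8) = -0.81
Step 3: J′(-0.81) = -1.62; w₃ = -0.81 − 0.05·(-1.62) = -0.729
Step 4: J′(-0.729) = -1.458; w₄ = -0.729 − 0.05·(-1.458) = -0.6561
Step 5: J′(-0.6561) = -1.3122; w₅ = -0.6561 − 0.05·(-1.3122) = -0.59049
J(-0.59049) = 0.3486784401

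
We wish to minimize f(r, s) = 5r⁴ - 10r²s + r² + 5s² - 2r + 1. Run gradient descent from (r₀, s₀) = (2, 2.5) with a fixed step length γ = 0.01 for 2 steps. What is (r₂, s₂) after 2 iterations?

∇f = (20r³ - 20rs + 2r - 2, -10r² + 10s)
(r₁, s₁) = (2, 2.5) − 0.01·(62, -15) = (1.38, 2.65)
(r₂, s₂) = (1.38, 2.65) − 0.01·(-19.81856, 7.456) = (1.5781856, 2.57544)

(1.5781856, 2.57544)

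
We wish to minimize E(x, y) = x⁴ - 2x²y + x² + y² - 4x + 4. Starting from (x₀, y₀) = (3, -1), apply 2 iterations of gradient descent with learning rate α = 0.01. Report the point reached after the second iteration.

∇E = (4x³ - 4xy + 2x - 4, -2x² + 2y)
(x₁, y₁) = (3, -1) − 0.01·(122, -20) = (1.78, -0.8)
(x₂, y₂) = (1.78, -0.8) − 0.01·(27.815008, -7.9368) = (1.50184992, -0.720632)

(1.50184992, -0.720632)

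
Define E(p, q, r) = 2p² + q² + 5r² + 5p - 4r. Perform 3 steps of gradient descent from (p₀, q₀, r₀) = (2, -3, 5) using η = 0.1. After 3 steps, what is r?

∇E = (4p + 5, 2q, 10r - 4)
Step 1: at (2, -3, 5), ∇E = (13, -6, 46) → (2, -3, 5) − 0.1·(13, -6, 46) = (0.7, -2.4, 0.4)
Step 2: at (0.7, -2.4, 0.4), ∇E = (7.8, -4.8, 0) → (0.7, -2.4, 0.4) − 0.1·(7.8, -4.8, 0) = (-0.08, -1.92, 0.4)
Step 3: at (-0.08, -1.92, 0.4), ∇E = (4.68, -3.84, 0) → (-0.08, -1.92, 0.4) − 0.1·(4.68, -3.84, 0) = (-0.548, -1.536, 0.4)
r = 0.4

0.4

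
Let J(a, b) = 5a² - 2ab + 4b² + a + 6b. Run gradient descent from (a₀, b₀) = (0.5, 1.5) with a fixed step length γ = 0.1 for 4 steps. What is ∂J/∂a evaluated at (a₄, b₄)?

∇J = (10a - 2b + 1, -2a + 8b + 6)
Step 1: at (0.5, 1.5), ∇J = (3, 17) → (0.5, 1.5) − 0.1·(3, 17) = (0.2, -0.2)
Step 2: at (0.2, -0.2), ∇J = (3.4, 4) → (0.2, -0.2) − 0.1·(3.4, 4) = (-0.14, -0.6)
Step 3: at (-0.14, -0.6), ∇J = (0.8, 1.48) → (-0.14, -0.6) − 0.1·(0.8, 1.48) = (-0.22, -0.748)
Step 4: at (-0.22, -0.748), ∇J = (0.296, 0.456) → (-0.22, -0.748) − 0.1·(0.296, 0.456) = (-0.2496, -0.7936)
∂J/∂a at (-0.2496, -0.7936) = 0.0912

0.0912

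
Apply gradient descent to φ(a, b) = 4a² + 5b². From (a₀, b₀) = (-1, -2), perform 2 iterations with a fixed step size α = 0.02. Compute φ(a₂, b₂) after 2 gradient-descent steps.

10.18348544

∇φ = (8a, 10b)
(a₁, b₁) = (-1, -2) − 0.02·(-8, -20) = (-0.84, -1.6)
(a₂, b₂) = (-0.84, -1.6) − 0.02·(-6.72, -16) = (-0.7056, -1.28)
φ(-0.7056, -1.28) = 10.18348544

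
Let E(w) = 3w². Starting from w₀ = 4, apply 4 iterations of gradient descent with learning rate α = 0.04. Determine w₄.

1.33448704

E′(w) = 6w
w₁ = 4 − 0.04·24 = 3.04
w₂ = 3.04 − 0.04·18.24 = 2.3104
w₃ = 2.3104 − 0.04·13.8624 = 1.755904
w₄ = 1.755904 − 0.04·10.535424 = 1.33448704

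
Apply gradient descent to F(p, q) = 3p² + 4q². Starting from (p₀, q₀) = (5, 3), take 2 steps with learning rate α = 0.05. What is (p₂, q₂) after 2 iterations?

(2.45, 1.08)

∇F = (6p, 8q)
(p₁, q₁) = (5, 3) − 0.05·(30, 24) = (3.5, 1.8)
(p₂, q₂) = (3.5, 1.8) − 0.05·(21, 14.4) = (2.45, 1.08)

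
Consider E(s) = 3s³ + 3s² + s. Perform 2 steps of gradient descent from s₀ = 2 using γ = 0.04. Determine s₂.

-0.010176

E′(s) = 9s² + 6s + 1
s₁ = 2 − 0.04·49 = 0.04
s₂ = 0.04 − 0.04·1.2544 = -0.010176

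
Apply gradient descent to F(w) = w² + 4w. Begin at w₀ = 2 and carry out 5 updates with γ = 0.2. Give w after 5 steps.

-1.68896

F′(w) = 2w + 4
w₁ = 2 − 0.2·8 = 0.4
w₂ = 0.4 − 0.2·4.8 = -0.56
w₃ = -0.56 − 0.2·2.88 = -1.136
w₄ = -1.136 − 0.2·1.728 = -1.4816
w₅ = -1.4816 − 0.2·1.0368 = -1.68896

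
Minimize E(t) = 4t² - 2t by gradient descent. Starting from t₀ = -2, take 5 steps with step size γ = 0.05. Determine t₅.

E′(t) = 8t - 2
t₁ = -2 − 0.05·(-18) = -1.1
t₂ = -1.1 − 0.05·(-10.8) = -0.56
t₃ = -0.56 − 0.05·(-6.48) = -0.236
t₄ = -0.236 − 0.05·(-3.888) = -0.0416
t₅ = -0.0416 − 0.05·(-2.3328) = 0.07504

0.07504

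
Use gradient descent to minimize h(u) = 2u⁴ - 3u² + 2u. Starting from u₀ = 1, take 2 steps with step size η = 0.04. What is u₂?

0.77193472

h′(u) = 8u³ - 6u + 2
u₁ = 1 − 0.04·4 = 0.84
u₂ = 0.84 − 0.04·1.701632 = 0.77193472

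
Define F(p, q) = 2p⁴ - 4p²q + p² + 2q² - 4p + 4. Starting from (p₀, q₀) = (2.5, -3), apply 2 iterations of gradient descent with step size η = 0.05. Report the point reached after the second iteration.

∇F = (8p³ - 8pq + 2p - 4, -4p² + 4q)
Step 1: at (2.5, -3), ∇F = (186, -37) → (2.5, -3) − 0.05·(186, -37) = (-6.8, -1.15)
Step 2: at (-6.8, -1.15), ∇F = (-2595.616, -189.56) → (-6.8, -1.15) − 0.05·(-2595.616, -189.56) = (122.9808, 8.328)

(122.9808, 8.328)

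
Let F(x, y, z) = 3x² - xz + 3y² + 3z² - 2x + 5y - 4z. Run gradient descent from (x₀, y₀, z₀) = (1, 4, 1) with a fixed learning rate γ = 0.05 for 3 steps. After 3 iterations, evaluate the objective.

4.372200546875

∇F = (6x - z - 2, 6y + 5, -x + 6z - 4)
(x₁, y₁, z₁) = (1, 4, 1) − 0.05·(3, 29, 1) = (0.85, 2.55, 0.95)
(x₂, y₂, z₂) = (0.85, 2.55, 0.95) − 0.05·(2.15, 20.3, 0.85) = (0.7425, 1.535, 0.9075)
(x₃, y₃, z₃) = (0.7425, 1.535, 0.9075) − 0.05·(1.5475, 14.21, 0.7025) = (0.665125, 0.8245, 0.872375)
F(0.665125, 0.8245, 0.872375) = 4.372200546875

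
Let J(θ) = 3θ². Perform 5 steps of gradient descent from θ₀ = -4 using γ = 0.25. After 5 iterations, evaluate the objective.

J′(θ) = 6θ
Step 1: J′(-4) = -24; θ₁ = -4 − 0.25·(-24) = 2
Step 2: J′(2) = 12; θ₂ = 2 − 0.25·12 = -1
Step 3: J′(-1) = -6; θ₃ = -1 − 0.25·(-6) = 0.5
Step 4: J′(0.5) = 3; θ₄ = 0.5 − 0.25·3 = -0.25
Step 5: J′(-0.25) = -1.5; θ₅ = -0.25 − 0.25·(-1.5) = 0.125
J(0.125) = 0.046875

0.046875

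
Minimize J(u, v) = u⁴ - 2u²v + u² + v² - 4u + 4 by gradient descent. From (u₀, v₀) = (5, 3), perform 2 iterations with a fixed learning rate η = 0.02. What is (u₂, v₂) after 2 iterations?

(-0.08106496, 4.339456)

∇J = (4u³ - 4uv + 2u - 4, -2u² + 2v)
Step 1: at (5, 3), ∇J = (446, -44) → (5, 3) − 0.02·(446, -44) = (-3.92, 3.88)
Step 2: at (-3.92, 3.88), ∇J = (-191.946752, -22.9728) → (-3.92, 3.88) − 0.02·(-191.946752, -22.9728) = (-0.08106496, 4.339456)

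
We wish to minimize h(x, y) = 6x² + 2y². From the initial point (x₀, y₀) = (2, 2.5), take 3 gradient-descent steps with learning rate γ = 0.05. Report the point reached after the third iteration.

(0.128, 1.28)

∇h = (12x, 4y)
(x₁, y₁) = (2, 2.5) − 0.05·(24, 10) = (0.8, 2)
(x₂, y₂) = (0.8, 2) − 0.05·(9.6, 8) = (0.32, 1.6)
(x₃, y₃) = (0.32, 1.6) − 0.05·(3.84, 6.4) = (0.128, 1.28)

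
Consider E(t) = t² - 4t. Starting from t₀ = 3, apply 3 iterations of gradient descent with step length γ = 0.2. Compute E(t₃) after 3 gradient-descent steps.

-3.953344

E′(t) = 2t - 4
t₁ = 3 − 0.2·2 = 2.6
t₂ = 2.6 − 0.2·1.2 = 2.36
t₃ = 2.36 − 0.2·0.72 = 2.216
E(2.216) = -3.953344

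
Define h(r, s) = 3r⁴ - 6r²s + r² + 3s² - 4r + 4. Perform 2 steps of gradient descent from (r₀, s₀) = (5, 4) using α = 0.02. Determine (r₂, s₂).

(1962.41848832, 55.285888)

∇h = (12r³ - 12rs + 2r - 4, -6r² + 6s)
(r₁, s₁) = (5, 4) − 0.02·(1266, -126) = (-20.32, 6.52)
(r₂, s₂) = (-20.32, 6.52) − 0.02·(-99136.924416, -2438.2944) = (1962.41848832, 55.285888)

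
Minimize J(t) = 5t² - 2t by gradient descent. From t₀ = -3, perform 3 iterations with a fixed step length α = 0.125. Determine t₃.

0.25

J′(t) = 10t - 2
t₁ = -3 − 0.125·(-32) = 1
t₂ = 1 − 0.125·8 = 0
t₃ = 0 − 0.125·(-2) = 0.25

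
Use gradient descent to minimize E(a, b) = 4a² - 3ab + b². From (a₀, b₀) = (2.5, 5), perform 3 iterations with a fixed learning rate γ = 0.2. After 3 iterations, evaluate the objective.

∇E = (8a - 3b, -3a + 2b)
(a₁, b₁) = (2.5, 5) − 0.2·(5, 2.5) = (1.5, 4.5)
(a₂, b₂) = (1.5, 4.5) − 0.2·(-1.5, 4.5) = (1.8, 3.6)
(a₃, b₃) = (1.8, 3.6) − 0.2·(3.6, 1.8) = (1.08, 3.24)
E(1.08, 3.24) = 4.6656

4.6656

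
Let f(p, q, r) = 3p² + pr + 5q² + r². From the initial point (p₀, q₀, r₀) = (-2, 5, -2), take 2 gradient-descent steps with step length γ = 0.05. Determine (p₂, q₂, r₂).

∇f = (6p + r, 10q, p + 2r)
(p₁, q₁, r₁) = (-2, 5, -2) − 0.05·(-14, 50, -6) = (-1.3, 2.5, -1.7)
(p₂, q₂, r₂) = (-1.3, 2.5, -1.7) − 0.05·(-9.5, 25, -4.7) = (-0.825, 1.25, -1.465)

(-0.825, 1.25, -1.465)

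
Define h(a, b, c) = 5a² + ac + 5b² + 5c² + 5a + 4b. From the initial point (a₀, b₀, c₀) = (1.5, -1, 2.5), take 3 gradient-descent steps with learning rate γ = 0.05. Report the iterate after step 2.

∇h = (10a + c + 5, 10b + 4, a + 10c)
Step 1: at (1.5, -1, 2.5), ∇h = (22.5, -6, 26.5) → (1.5, -1, 2.5) − 0.05·(22.5, -6, 26.5) = (0.375, -0.7, 1.175)
Step 2: at (0.375, -0.7, 1.175), ∇h = (9.925, -3, 12.125) → (0.375, -0.7, 1.175) − 0.05·(9.925, -3, 12.125) = (-0.12125, -0.55, 0.56875)

(-0.12125, -0.55, 0.56875)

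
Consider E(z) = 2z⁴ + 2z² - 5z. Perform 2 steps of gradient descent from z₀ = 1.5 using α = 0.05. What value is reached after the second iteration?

0.3296

E′(z) = 8z³ + 4z - 5
Step 1: E′(1.5) = 28; z₁ = 1.5 − 0.05·28 = 0.1
Step 2: E′(0.1) = -4.592; z₂ = 0.1 − 0.05·(-4.592) = 0.3296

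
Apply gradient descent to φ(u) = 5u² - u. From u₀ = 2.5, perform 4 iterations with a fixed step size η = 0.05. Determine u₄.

0.25

φ′(u) = 10u - 1
u₁ = 2.5 − 0.05·24 = 1.3
u₂ = 1.3 − 0.05·12 = 0.7
u₃ = 0.7 − 0.05·6 = 0.4
u₄ = 0.4 − 0.05·3 = 0.25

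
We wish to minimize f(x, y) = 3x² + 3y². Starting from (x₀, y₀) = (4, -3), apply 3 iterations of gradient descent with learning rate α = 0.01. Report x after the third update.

3.322336

∇f = (6x, 6y)
(x₁, y₁) = (4, -3) − 0.01·(24, -18) = (3.76, -2.82)
(x₂, y₂) = (3.76, -2.82) − 0.01·(22.56, -16.92) = (3.5344, -2.6508)
(x₃, y₃) = (3.5344, -2.6508) − 0.01·(21.2064, -15.9048) = (3.322336, -2.491752)
x = 3.322336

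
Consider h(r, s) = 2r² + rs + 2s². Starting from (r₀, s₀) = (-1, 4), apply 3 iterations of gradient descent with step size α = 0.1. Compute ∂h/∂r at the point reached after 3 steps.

∇h = (4r + s, r + 4s)
Step 1: at (-1, 4), ∇h = (0, 15) → (-1, 4) − 0.1·(0, 15) = (-1, 2.5)
Step 2: at (-1, 2.5), ∇h = (-1.5, 9) → (-1, 2.5) − 0.1·(-1.5, 9) = (-0.85, 1.6)
Step 3: at (-0.85, 1.6), ∇h = (-1.8, 5.55) → (-0.85, 1.6) − 0.1·(-1.8, 5.55) = (-0.67, 1.045)
∂h/∂r at (-0.67, 1.045) = -1.635

-1.635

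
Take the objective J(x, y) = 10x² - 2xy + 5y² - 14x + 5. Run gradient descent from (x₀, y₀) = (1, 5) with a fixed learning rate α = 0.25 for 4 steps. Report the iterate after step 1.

(2, -7)

∇J = (20x - 2y - 14, -2x + 10y)
(x₁, y₁) = (1, 5) − 0.25·(-4, 48) = (2, -7)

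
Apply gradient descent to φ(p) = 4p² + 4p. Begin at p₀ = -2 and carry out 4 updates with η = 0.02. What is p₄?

φ′(p) = 8p + 4
p₁ = -2 − 0.02·(-12) = -1.76
p₂ = -1.76 − 0.02·(-10.08) = -1.5584
p₃ = -1.5584 − 0.02·(-8.4672) = -1.389056
p₄ = -1.389056 − 0.02·(-7.112448) = -1.24680704

-1.24680704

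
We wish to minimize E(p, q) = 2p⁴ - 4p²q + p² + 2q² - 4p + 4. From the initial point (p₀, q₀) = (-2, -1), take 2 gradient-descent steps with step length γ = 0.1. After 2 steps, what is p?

∇E = (8p³ - 8pq + 2p - 4, -4p² + 4q)
Step 1: at (-2, -1), ∇E = (-88, -20) → (-2, -1) − 0.1·(-88, -20) = (6.8, 1)
Step 2: at (6.8, 1), ∇E = (2470.656, -180.96) → (6.8, 1) − 0.1·(2470.656, -180.96) = (-240.2656, 19.096)
p = -240.2656

-240.2656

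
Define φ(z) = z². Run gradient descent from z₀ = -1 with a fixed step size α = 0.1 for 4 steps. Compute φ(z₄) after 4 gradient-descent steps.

0.16777216

φ′(z) = 2z
Step 1: φ′(-1) = -2; z₁ = -1 − 0.1·(-2) = -0.8
Step 2: φ′(-0.8) = -1.6; z₂ = -0.8 − 0.1·(-1.6) = -0.64
Step 3: φ′(-0.64) = -1.28; z₃ = -0.64 − 0.1·(-1.28) = -0.512
Step 4: φ′(-0.512) = -1.024; z₄ = -0.512 − 0.1·(-1.024) = -0.4096
φ(-0.4096) = 0.16777216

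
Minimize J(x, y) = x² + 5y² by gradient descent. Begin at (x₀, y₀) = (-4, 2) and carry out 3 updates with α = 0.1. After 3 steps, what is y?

0

∇J = (2x, 10y)
(x₁, y₁) = (-4, 2) − 0.1·(-8, 20) = (-3.2, 0)
(x₂, y₂) = (-3.2, 0) − 0.1·(-6.4, 0) = (-2.56, 0)
(x₃, y₃) = (-2.56, 0) − 0.1·(-5.12, 0) = (-2.048, 0)
y = 0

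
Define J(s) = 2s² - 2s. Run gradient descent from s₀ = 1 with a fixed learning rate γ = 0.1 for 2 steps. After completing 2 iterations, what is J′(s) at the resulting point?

J′(s) = 4s - 2
s₁ = 1 − 0.1·2 = 0.8
s₂ = 0.8 − 0.1·1.2 = 0.68
J′(s) at (0.68) = 0.72

0.72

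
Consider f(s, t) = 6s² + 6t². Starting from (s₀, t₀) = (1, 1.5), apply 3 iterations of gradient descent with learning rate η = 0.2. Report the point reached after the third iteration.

∇f = (12s, 12t)
Step 1: at (1, 1.5), ∇f = (12, 18) → (1, 1.5) − 0.2·(12, 18) = (-1.4, -2.1)
Step 2: at (-1.4, -2.1), ∇f = (-16.8, -25.2) → (-1.4, -2.1) − 0.2·(-16.8, -25.2) = (1.96, 2.94)
Step 3: at (1.96, 2.94), ∇f = (23.52, 35.28) → (1.96, 2.94) − 0.2·(23.52, 35.28) = (-2.744, -4.116)

(-2.744, -4.116)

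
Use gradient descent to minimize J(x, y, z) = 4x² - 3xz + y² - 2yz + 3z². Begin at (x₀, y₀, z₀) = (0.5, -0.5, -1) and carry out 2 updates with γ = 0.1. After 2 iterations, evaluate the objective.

0.2026

∇J = (8x - 3z, 2y - 2z, -3x - 2y + 6z)
Step 1: at (0.5, -0.5, -1), ∇J = (7, 1, -6.5) → (0.5, -0.5, -1) − 0.1·(7, 1, -6.5) = (-0.2, -0.6, -0.35)
Step 2: at (-0.2, -0.6, -0.35), ∇J = (-0.55, -0.5, -0.3) → (-0.2, -0.6, -0.35) − 0.1·(-0.55, -0.5, -0.3) = (-0.145, -0.55, -0.32)
J(-0.145, -0.55, -0.32) = 0.2026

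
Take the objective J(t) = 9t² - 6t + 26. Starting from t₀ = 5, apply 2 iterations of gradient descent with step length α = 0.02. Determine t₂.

2.2448

J′(t) = 18t - 6
Step 1: J′(5) = 84; t₁ = 5 − 0.02·84 = 3.32
Step 2: J′(3.32) = 53.76; t₂ = 3.32 − 0.02·53.76 = 2.2448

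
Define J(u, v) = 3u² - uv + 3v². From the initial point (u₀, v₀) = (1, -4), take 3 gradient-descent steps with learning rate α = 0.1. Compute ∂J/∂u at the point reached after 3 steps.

-0.465

∇J = (6u - v, -u + 6v)
(u₁, v₁) = (1, -4) − 0.1·(10, -25) = (0, -1.5)
(u₂, v₂) = (0, -1.5) − 0.1·(1.5, -9) = (-0.15, -0.6)
(u₃, v₃) = (-0.15, -0.6) − 0.1·(-0.3, -3.45) = (-0.12, -0.255)
∂J/∂u at (-0.12, -0.255) = -0.465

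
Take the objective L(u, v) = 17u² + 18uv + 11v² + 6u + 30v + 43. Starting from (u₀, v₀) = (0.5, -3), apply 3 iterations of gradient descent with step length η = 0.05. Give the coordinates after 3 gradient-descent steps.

(2.737, -0.957)

∇L = (34u + 18v + 6, 18u + 22v + 30)
(u₁, v₁) = (0.5, -3) − 0.05·(-31, -27) = (2.05, -1.65)
(u₂, v₂) = (2.05, -1.65) − 0.05·(46, 30.6) = (-0.25, -3.18)
(u₃, v₃) = (-0.25, -3.18) − 0.05·(-59.74, -44.46) = (2.737, -0.957)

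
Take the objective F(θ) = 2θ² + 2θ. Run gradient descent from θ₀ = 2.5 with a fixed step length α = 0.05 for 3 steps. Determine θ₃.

1.036

F′(θ) = 4θ + 2
Step 1: F′(2.5) = 12; θ₁ = 2.5 − 0.05·12 = 1.9
Step 2: F′(1.9) = 9.6; θ₂ = 1.9 − 0.05·9.6 = 1.42
Step 3: F′(1.42) = 7.68; θ₃ = 1.42 − 0.05·7.68 = 1.036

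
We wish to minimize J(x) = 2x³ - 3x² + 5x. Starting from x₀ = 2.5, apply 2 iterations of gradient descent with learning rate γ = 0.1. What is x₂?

-0.9375

J′(x) = 6x² - 6x + 5
Step 1: J′(2.5) = 27.5; x₁ = 2.5 − 0.1·27.5 = -0.25
Step 2: J′(-0.25) = 6.875; x₂ = -0.25 − 0.1·6.875 = -0.9375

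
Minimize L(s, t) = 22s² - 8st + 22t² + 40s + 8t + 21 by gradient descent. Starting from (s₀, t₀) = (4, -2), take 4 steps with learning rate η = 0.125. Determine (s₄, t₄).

∇L = (44s - 8t + 40, -8s + 44t + 8)
Step 1: at (4, -2), ∇L = (232, -112) → (4, -2) − 0.125·(232, -112) = (-25, 12)
Step 2: at (-25, 12), ∇L = (-1156, 736) → (-25, 12) − 0.125·(-1156, 736) = (119.5, -80)
Step 3: at (119.5, -80), ∇L = (5938, -4468) → (119.5, -80) − 0.125·(5938, -4468) = (-622.75, 478.5)
Step 4: at (-622.75, 478.5), ∇L = (-31189, 26044) → (-622.75, 478.5) − 0.125·(-31189, 26044) = (3275.875, -2777)

(3275.875, -2777)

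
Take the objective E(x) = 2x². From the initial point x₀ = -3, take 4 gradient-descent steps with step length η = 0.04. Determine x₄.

E′(x) = 4x
x₁ = -3 − 0.04·(-12) = -2.52
x₂ = -2.52 − 0.04·(-10.08) = -2.1168
x₃ = -2.1168 − 0.04·(-8.4672) = -1.778112
x₄ = -1.778112 − 0.04·(-7.112448) = -1.49361408

-1.49361408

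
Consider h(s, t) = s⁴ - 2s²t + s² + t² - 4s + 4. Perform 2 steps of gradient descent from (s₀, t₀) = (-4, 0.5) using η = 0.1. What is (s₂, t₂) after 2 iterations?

∇h = (4s³ - 4st + 2s - 4, -2s² + 2t)
Step 1: at (-4, 0.5), ∇h = (-260, -31) → (-4, 0.5) − 0.1·(-260, -31) = (22, 3.6)
Step 2: at (22, 3.6), ∇h = (42315.2, -960.8) → (22, 3.6) − 0.1·(42315.2, -960.8) = (-4209.52, 99.68)

(-4209.52, 99.68)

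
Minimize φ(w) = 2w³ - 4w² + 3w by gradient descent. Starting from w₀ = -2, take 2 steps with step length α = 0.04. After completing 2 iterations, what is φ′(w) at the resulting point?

488.309866868736

φ′(w) = 6w² - 8w + 3
w₁ = -2 − 0.04·43 = -3.72
w₂ = -3.72 − 0.04·115.7904 = -8.351616
φ′(w) at (-8.351616) = 488.309866868736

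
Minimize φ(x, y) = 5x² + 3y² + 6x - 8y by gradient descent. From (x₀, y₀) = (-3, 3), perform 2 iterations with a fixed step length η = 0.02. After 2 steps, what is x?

∇φ = (10x + 6, 6y - 8)
(x₁, y₁) = (-3, 3) − 0.02·(-24, 10) = (-2.52, 2.8)
(x₂, y₂) = (-2.52, 2.8) − 0.02·(-19.2, 8.8) = (-2.136, 2.624)
x = -2.136

-2.136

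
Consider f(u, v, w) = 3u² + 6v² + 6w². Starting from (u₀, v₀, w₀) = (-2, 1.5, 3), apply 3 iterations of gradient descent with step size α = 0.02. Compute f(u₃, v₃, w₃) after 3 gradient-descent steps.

18.580094220288

∇f = (6u, 12v, 12w)
(u₁, v₁, w₁) = (-2, 1.5, 3) − 0.02·(-12, 18, 36) = (-1.76, 1.14, 2.28)
(u₂, v₂, w₂) = (-1.76, 1.14, 2.28) − 0.02·(-10.56, 13.68, 27.36) = (-1.5488, 0.8664, 1.7328)
(u₃, v₃, w₃) = (-1.5488, 0.8664, 1.7328) − 0.02·(-9.2928, 10.3968, 20.7936) = (-1.362944, 0.658464, 1.316928)
f(-1.362944, 0.658464, 1.316928) = 18.580094220288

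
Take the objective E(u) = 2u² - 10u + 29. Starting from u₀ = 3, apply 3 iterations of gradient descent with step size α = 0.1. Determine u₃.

2.608

E′(u) = 4u - 10
Step 1: E′(3) = 2; u₁ = 3 − 0.1·2 = 2.8
Step 2: E′(2.8) = 1.2; u₂ = 2.8 − 0.1·1.2 = 2.68
Step 3: E′(2.68) = 0.72; u₃ = 2.68 − 0.1·0.72 = 2.608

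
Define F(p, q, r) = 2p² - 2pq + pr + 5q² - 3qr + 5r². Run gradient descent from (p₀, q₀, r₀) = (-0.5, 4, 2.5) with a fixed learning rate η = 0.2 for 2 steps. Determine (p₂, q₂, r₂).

(-0.88, 3.1, -1.82)

∇F = (4p - 2q + r, -2p + 10q - 3r, p - 3q + 10r)
Step 1: at (-0.5, 4, 2.5), ∇F = (-7.5, 33.5, 12.5) → (-0.5, 4, 2.5) − 0.2·(-7.5, 33.5, 12.5) = (1, -2.7, 0)
Step 2: at (1, -2.7, 0), ∇F = (9.4, -29, 9.1) → (1, -2.7, 0) − 0.2·(9.4, -29, 9.1) = (-0.88, 3.1, -1.82)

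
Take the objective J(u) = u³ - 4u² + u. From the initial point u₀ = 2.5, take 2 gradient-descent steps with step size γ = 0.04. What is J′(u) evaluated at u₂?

-0.128797717968

J′(u) = 3u² - 8u + 1
u₁ = 2.5 − 0.04·(-0.25) = 2.51
u₂ = 2.51 − 0.04·(-0.1797) = 2.517188
J′(u) at (2.517188) = -0.128797717968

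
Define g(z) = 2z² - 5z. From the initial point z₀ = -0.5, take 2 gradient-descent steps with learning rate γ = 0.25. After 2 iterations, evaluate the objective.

g′(z) = 4z - 5
z₁ = -0.5 − 0.25·(-7) = 1.25
z₂ = 1.25 − 0.25·0 = 1.25
g(1.25) = -3.125

-3.125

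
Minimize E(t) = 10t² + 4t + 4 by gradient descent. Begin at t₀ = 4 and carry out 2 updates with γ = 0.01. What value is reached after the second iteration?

2.488

E′(t) = 20t + 4
Step 1: E′(4) = 84; t₁ = 4 − 0.01·84 = 3.16
Step 2: E′(3.16) = 67.2; t₂ = 3.16 − 0.01·67.2 = 2.488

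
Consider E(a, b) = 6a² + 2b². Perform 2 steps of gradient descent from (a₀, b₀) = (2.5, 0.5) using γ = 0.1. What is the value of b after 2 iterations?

0.18

∇E = (12a, 4b)
(a₁, b₁) = (2.5, 0.5) − 0.1·(30, 2) = (-0.5, 0.3)
(a₂, b₂) = (-0.5, 0.3) − 0.1·(-6, 1.2) = (0.1, 0.18)
b = 0.18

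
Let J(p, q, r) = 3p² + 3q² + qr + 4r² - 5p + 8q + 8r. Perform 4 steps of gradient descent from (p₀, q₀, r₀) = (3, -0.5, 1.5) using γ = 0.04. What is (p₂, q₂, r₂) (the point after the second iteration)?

(2.0848, -0.9264, 0.2)

∇J = (6p - 5, 6q + r + 8, q + 8r + 8)
Step 1: at (3, -0.5, 1.5), ∇J = (13, 6.5, 19.5) → (3, -0.5, 1.5) − 0.04·(13, 6.5, 19.5) = (2.48, -0.76, 0.72)
Step 2: at (2.48, -0.76, 0.72), ∇J = (9.88, 4.16, 13) → (2.48, -0.76, 0.72) − 0.04·(9.88, 4.16, 13) = (2.0848, -0.9264, 0.2)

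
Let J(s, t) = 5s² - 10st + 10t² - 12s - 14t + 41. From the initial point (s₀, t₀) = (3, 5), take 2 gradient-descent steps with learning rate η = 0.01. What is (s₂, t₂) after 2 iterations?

(3.552, 4.024)

∇J = (10s - 10t - 12, -10s + 20t - 14)
(s₁, t₁) = (3, 5) − 0.01·(-32, 56) = (3.32, 4.44)
(s₂, t₂) = (3.32, 4.44) − 0.01·(-23.2, 41.6) = (3.552, 4.024)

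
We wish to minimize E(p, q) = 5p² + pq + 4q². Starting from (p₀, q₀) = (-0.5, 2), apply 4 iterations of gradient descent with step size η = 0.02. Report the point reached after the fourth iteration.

(-0.29391784, 1.02110464)

∇E = (10p + q, p + 8q)
Step 1: at (-0.5, 2), ∇E = (-3, 15.5) → (-0.5, 2) − 0.02·(-3, 15.5) = (-0.44, 1.69)
Step 2: at (-0.44, 1.69), ∇E = (-2.71, 13.08) → (-0.44, 1.69) − 0.02·(-2.71, 13.08) = (-0.3858, 1.4284)
Step 3: at (-0.3858, 1.4284), ∇E = (-2.4296, 11.0414) → (-0.3858, 1.4284) − 0.02·(-2.4296, 11.0414) = (-0.337208, 1.207572)
Step 4: at (-0.337208, 1.207572), ∇E = (-2.164508, 9.323368) → (-0.337208, 1.207572) − 0.02·(-2.164508, 9.323368) = (-0.29391784, 1.02110464)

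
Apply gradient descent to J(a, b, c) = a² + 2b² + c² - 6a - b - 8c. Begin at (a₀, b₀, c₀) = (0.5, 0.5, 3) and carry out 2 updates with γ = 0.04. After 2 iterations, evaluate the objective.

-19.86891712

∇J = (2a - 6, 4b - 1, 2c - 8)
Step 1: at (0.5, 0.5, 3), ∇J = (-5, 1, -2) → (0.5, 0.5, 3) − 0.04·(-5, 1, -2) = (0.7, 0.46, 3.08)
Step 2: at (0.7, 0.46, 3.08), ∇J = (-4.6, 0.84, -1.84) → (0.7, 0.46, 3.08) − 0.04·(-4.6, 0.84, -1.84) = (0.884, 0.4264, 3.1536)
J(0.884, 0.4264, 3.1536) = -19.86891712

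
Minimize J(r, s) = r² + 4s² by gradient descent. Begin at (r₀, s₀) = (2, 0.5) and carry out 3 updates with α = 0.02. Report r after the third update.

1.769472

∇J = (2r, 8s)
(r₁, s₁) = (2, 0.5) − 0.02·(4, 4) = (1.92, 0.42)
(r₂, s₂) = (1.92, 0.42) − 0.02·(3.84, 3.36) = (1.8432, 0.3528)
(r₃, s₃) = (1.8432, 0.3528) − 0.02·(3.6864, 2.8224) = (1.769472, 0.296352)
r = 1.769472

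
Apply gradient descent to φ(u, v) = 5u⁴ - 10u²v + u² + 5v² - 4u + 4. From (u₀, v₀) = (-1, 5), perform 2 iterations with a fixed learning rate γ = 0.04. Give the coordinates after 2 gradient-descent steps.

(35.4249088, 8.31264)

∇φ = (20u³ - 20uv + 2u - 4, -10u² + 10v)
(u₁, v₁) = (-1, 5) − 0.04·(74, 40) = (-3.96, 3.4)
(u₂, v₂) = (-3.96, 3.4) − 0.04·(-984.62272, -122.816) = (35.4249088, 8.31264)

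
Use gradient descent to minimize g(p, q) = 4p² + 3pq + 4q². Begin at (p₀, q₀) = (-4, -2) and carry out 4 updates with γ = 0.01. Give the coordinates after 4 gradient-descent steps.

∇g = (8p + 3q, 3p + 8q)
Step 1: at (-4, -2), ∇g = (-38, -28) → (-4, -2) − 0.01·(-38, -28) = (-3.62, -1.72)
Step 2: at (-3.62, -1.72), ∇g = (-34.12, -24.62) → (-3.62, -1.72) − 0.01·(-34.12, -24.62) = (-3.2788, -1.4738)
Step 3: at (-3.2788, -1.4738), ∇g = (-30.6518, -21.6268) → (-3.2788, -1.4738) − 0.01·(-30.6518, -21.6268) = (-2.972282, -1.257532)
Step 4: at (-2.972282, -1.257532), ∇g = (-27.550852, -18.977102) → (-2.972282, -1.257532) − 0.01·(-27.550852, -18.977102) = (-2.69677348, -1.06776098)

(-2.69677348, -1.06776098)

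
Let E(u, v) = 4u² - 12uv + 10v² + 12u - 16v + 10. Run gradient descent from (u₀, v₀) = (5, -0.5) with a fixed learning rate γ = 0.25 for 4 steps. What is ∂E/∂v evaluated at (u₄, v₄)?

-103550

∇E = (8u - 12v + 12, -12u + 20v - 16)
Step 1: at (5, -0.5), ∇E = (58, -86) → (5, -0.5) − 0.25·(58, -86) = (-9.5, 21)
Step 2: at (-9.5, 21), ∇E = (-316, 518) → (-9.5, 21) − 0.25·(-316, 518) = (69.5, -108.5)
Step 3: at (69.5, -108.5), ∇E = (1870, -3020) → (69.5, -108.5) − 0.25·(1870, -3020) = (-398, 646.5)
Step 4: at (-398, 646.5), ∇E = (-10930, 17690) → (-398, 646.5) − 0.25·(-10930, 17690) = (2334.5, -3776)
∂E/∂v at (2334.5, -3776) = -103550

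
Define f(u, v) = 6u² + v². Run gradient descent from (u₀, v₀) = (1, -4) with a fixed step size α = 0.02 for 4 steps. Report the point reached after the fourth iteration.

(0.33362176, -3.39738624)

∇f = (12u, 2v)
Step 1: at (1, -4), ∇f = (12, -8) → (1, -4) − 0.02·(12, -8) = (0.76, -3.84)
Step 2: at (0.76, -3.84), ∇f = (9.12, -7.68) → (0.76, -3.84) − 0.02·(9.12, -7.68) = (0.5776, -3.6864)
Step 3: at (0.5776, -3.6864), ∇f = (6.9312, -7.3728) → (0.5776, -3.6864) − 0.02·(6.9312, -7.3728) = (0.438976, -3.538944)
Step 4: at (0.438976, -3.538944), ∇f = (5.267712, -7.077888) → (0.438976, -3.538944) − 0.02·(5.267712, -7.077888) = (0.33362176, -3.39738624)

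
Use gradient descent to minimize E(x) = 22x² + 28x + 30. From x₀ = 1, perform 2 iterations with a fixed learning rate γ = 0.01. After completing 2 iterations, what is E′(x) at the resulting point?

E′(x) = 44x + 28
x₁ = 1 − 0.01·72 = 0.28
x₂ = 0.28 − 0.01·40.32 = -0.1232
E′(x) at (-0.1232) = 22.5792

22.5792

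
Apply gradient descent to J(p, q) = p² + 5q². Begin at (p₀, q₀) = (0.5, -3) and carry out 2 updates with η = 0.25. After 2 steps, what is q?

-6.75

∇J = (2p, 10q)
(p₁, q₁) = (0.5, -3) − 0.25·(1, -30) = (0.25, 4.5)
(p₂, q₂) = (0.25, 4.5) − 0.25·(0.5, 45) = (0.125, -6.75)
q = -6.75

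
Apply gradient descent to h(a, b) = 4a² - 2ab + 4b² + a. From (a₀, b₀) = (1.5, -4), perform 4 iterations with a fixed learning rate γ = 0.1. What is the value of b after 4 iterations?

-0.0632

∇h = (8a - 2b + 1, -2a + 8b)
(a₁, b₁) = (1.5, -4) − 0.1·(21, -35) = (-0.6, -0.5)
(a₂, b₂) = (-0.6, -0.5) − 0.1·(-2.8, -2.8) = (-0.32, -0.22)
(a₃, b₃) = (-0.32, -0.22) − 0.1·(-1.12, -1.12) = (-0.208, -0.108)
(a₄, b₄) = (-0.208, -0.108) − 0.1·(-0.448, -0.448) = (-0.1632, -0.0632)
b = -0.0632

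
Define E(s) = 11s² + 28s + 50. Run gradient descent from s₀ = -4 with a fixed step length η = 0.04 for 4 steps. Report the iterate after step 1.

-1.6

E′(s) = 22s + 28
Step 1: E′(-4) = -60; s₁ = -4 − 0.04·(-60) = -1.6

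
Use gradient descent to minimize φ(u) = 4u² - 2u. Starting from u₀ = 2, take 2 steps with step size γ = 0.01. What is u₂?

φ′(u) = 8u - 2
Step 1: φ′(2) = 14; u₁ = 2 − 0.01·14 = 1.86
Step 2: φ′(1.86) = 12.88; u₂ = 1.86 − 0.01·12.88 = 1.7312

1.7312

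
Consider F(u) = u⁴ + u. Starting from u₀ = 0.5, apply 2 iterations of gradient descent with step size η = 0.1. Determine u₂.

0.23285

F′(u) = 4u³ + 1
u₁ = 0.5 − 0.1·1.5 = 0.35
u₂ = 0.35 − 0.1·1.1715 = 0.23285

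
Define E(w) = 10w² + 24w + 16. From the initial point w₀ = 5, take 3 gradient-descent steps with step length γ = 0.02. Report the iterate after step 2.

E′(w) = 20w + 24
w₁ = 5 − 0.02·124 = 2.52
w₂ = 2.52 − 0.02·74.4 = 1.032

1.032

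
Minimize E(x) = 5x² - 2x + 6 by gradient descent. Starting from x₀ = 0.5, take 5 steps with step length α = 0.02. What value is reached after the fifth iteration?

E′(x) = 10x - 2
Step 1: E′(0.5) = 3; x₁ = 0.5 − 0.02·3 = 0.44
Step 2: E′(0.44) = 2.4; x₂ = 0.44 − 0.02·2.4 = 0.392
Step 3: E′(0.392) = 1.92; x₃ = 0.392 − 0.02·1.92 = 0.3536
Step 4: E′(0.3536) = 1.536; x₄ = 0.3536 − 0.02·1.536 = 0.32288
Step 5: E′(0.32288) = 1.2288; x₅ = 0.32288 − 0.02·1.2288 = 0.298304

0.298304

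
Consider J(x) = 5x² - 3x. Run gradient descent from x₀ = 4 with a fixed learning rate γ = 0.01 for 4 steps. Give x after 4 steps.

2.72757

J′(x) = 10x - 3
x₁ = 4 − 0.01·37 = 3.63
x₂ = 3.63 − 0.01·33.3 = 3.297
x₃ = 3.297 − 0.01·29.97 = 2.9973
x₄ = 2.9973 − 0.01·26.973 = 2.72757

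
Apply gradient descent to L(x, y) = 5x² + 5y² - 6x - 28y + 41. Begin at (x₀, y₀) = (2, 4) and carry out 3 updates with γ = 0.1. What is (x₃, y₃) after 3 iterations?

(0.6, 2.8)

∇L = (10x - 6, 10y - 28)
Step 1: at (2, 4), ∇L = (14, 12) → (2, 4) − 0.1·(14, 12) = (0.6, 2.8)
Step 2: at (0.6, 2.8), ∇L = (0, 0) → (0.6, 2.8) − 0.1·(0, 0) = (0.6, 2.8)
Step 3: at (0.6, 2.8), ∇L = (0, 0) → (0.6, 2.8) − 0.1·(0, 0) = (0.6, 2.8)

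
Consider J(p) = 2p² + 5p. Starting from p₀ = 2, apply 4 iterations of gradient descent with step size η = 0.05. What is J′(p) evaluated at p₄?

J′(p) = 4p + 5
Step 1: J′(2) = 13; p₁ = 2 − 0.05·13 = 1.35
Step 2: J′(1.35) = 10.4; p₂ = 1.35 − 0.05·10.4 = 0.83
Step 3: J′(0.83) = 8.32; p₃ = 0.83 − 0.05·8.32 = 0.414
Step 4: J′(0.414) = 6.656; p₄ = 0.414 − 0.05·6.656 = 0.0812
J′(p) at (0.0812) = 5.3248

5.3248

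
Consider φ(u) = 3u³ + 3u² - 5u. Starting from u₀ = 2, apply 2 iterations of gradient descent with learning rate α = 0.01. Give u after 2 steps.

φ′(u) = 9u² + 6u - 5
Step 1: φ′(2) = 43; u₁ = 2 − 0.01·43 = 1.57
Step 2: φ′(1.57) = 26.6041; u₂ = 1.57 − 0.01·26.6041 = 1.303959

1.303959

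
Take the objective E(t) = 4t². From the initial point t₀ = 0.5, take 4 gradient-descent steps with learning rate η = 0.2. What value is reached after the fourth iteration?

0.0648

E′(t) = 8t
Step 1: E′(0.5) = 4; t₁ = 0.5 − 0.2·4 = -0.3
Step 2: E′(-0.3) = -2.4; t₂ = -0.3 − 0.2·(-2.4) = 0.18
Step 3: E′(0.18) = 1.44; t₃ = 0.18 − 0.2·1.44 = -0.108
Step 4: E′(-0.108) = -0.864; t₄ = -0.108 − 0.2·(-0.864) = 0.0648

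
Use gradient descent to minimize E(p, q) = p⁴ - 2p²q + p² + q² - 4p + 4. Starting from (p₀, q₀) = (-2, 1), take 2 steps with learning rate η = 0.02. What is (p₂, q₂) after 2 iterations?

∇E = (4p³ - 4pq + 2p - 4, -2p² + 2q)
(p₁, q₁) = (-2, 1) − 0.02·(-32, -6) = (-1.36, 1.12)
(p₂, q₂) = (-1.36, 1.12) − 0.02·(-10.689024, -1.4592) = (-1.14621952, 1.149184)

(-1.14621952, 1.149184)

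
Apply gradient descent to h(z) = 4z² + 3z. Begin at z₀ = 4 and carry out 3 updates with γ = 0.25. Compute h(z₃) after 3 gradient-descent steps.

76

h′(z) = 8z + 3
z₁ = 4 − 0.25·35 = -4.75
z₂ = -4.75 − 0.25·(-35) = 4
z₃ = 4 − 0.25·35 = -4.75
h(-4.75) = 76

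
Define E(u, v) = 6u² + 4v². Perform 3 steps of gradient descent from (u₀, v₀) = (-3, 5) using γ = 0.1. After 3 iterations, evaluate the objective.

0.009856

∇E = (12u, 8v)
Step 1: at (-3, 5), ∇E = (-36, 40) → (-3, 5) − 0.1·(-36, 40) = (0.6, 1)
Step 2: at (0.6, 1), ∇E = (7.2, 8) → (0.6, 1) − 0.1·(7.2, 8) = (-0.12, 0.2)
Step 3: at (-0.12, 0.2), ∇E = (-1.44, 1.6) → (-0.12, 0.2) − 0.1·(-1.44, 1.6) = (0.024, 0.04)
E(0.024, 0.04) = 0.009856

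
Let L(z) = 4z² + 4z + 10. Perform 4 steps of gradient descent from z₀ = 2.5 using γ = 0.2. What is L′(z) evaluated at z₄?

3.1104

L′(z) = 8z + 4
Step 1: L′(2.5) = 24; z₁ = 2.5 − 0.2·24 = -2.3
Step 2: L′(-2.3) = -14.4; z₂ = -2.3 − 0.2·(-14.4) = 0.58
Step 3: L′(0.58) = 8.64; z₃ = 0.58 − 0.2·8.64 = -1.148
Step 4: L′(-1.148) = -5.184; z₄ = -1.148 − 0.2·(-5.184) = -0.1112
L′(z) at (-0.1112) = 3.1104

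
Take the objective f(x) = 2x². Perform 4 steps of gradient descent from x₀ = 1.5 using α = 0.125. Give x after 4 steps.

0.09375

f′(x) = 4x
x₁ = 1.5 − 0.125·6 = 0.75
x₂ = 0.75 − 0.125·3 = 0.375
x₃ = 0.375 − 0.125·1.5 = 0.1875
x₄ = 0.1875 − 0.125·0.75 = 0.09375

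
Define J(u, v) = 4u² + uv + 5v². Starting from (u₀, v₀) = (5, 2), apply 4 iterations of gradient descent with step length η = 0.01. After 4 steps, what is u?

∇J = (8u + v, u + 10v)
Step 1: at (5, 2), ∇J = (42, 25) → (5, 2) − 0.01·(42, 25) = (4.58, 1.75)
Step 2: at (4.58, 1.75), ∇J = (38.39, 22.08) → (4.58, 1.75) − 0.01·(38.39, 22.08) = (4.1961, 1.5292)
Step 3: at (4.1961, 1.5292), ∇J = (35.098, 19.4881) → (4.1961, 1.5292) − 0.01·(35.098, 19.4881) = (3.84512, 1.334319)
Step 4: at (3.84512, 1.334319), ∇J = (32.095279, 17.18831) → (3.84512, 1.334319) − 0.01·(32.095279, 17.18831) = (3.52416721, 1.1624359)
u = 3.52416721

3.52416721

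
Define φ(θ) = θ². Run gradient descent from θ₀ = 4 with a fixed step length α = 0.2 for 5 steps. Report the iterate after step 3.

0.864

φ′(θ) = 2θ
θ₁ = 4 − 0.2·8 = 2.4
θ₂ = 2.4 − 0.2·4.8 = 1.44
θ₃ = 1.44 − 0.2·2.88 = 0.864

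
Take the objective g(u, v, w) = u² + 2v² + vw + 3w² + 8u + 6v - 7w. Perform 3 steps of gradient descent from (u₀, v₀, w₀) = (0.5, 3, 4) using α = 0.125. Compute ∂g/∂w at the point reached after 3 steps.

-0.62109375

∇g = (2u + 8, 4v + w + 6, v + 6w - 7)
(u₁, v₁, w₁) = (0.5, 3, 4) − 0.125·(9, 22, 20) = (-0.625, 0.25, 1.5)
(u₂, v₂, w₂) = (-0.625, 0.25, 1.5) − 0.125·(6.75, 8.5, 2.25) = (-1.46875, -0.8125, 1.21875)
(u₃, v₃, w₃) = (-1.46875, -0.8125, 1.21875) − 0.125·(5.0625, 3.96875, -0.5) = (-2.1015625, -1.30859375, 1.28125)
∂g/∂w at (-2.1015625, -1.30859375, 1.28125) = -0.62109375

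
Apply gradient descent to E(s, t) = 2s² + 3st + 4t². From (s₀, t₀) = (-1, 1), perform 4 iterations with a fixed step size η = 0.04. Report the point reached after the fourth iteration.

(-0.76996608, 0.47890432)

∇E = (4s + 3t, 3s + 8t)
Step 1: at (-1, 1), ∇E = (-1, 5) → (-1, 1) − 0.04·(-1, 5) = (-0.96, 0.8)
Step 2: at (-0.96, 0.8), ∇E = (-1.44, 3.52) → (-0.96, 0.8) − 0.04·(-1.44, 3.52) = (-0.9024, 0.6592)
Step 3: at (-0.9024, 0.6592), ∇E = (-1.632, 2.5664) → (-0.9024, 0.6592) − 0.04·(-1.632, 2.5664) = (-0.83712, 0.556544)
Step 4: at (-0.83712, 0.556544), ∇E = (-1.678848, 1.940992) → (-0.83712, 0.556544) − 0.04·(-1.678848, 1.940992) = (-0.76996608, 0.47890432)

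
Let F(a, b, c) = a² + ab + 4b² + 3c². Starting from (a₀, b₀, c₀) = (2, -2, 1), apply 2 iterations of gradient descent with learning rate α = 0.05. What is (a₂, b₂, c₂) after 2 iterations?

∇F = (2a + b, a + 8b, 6c)
(a₁, b₁, c₁) = (2, -2, 1) − 0.05·(2, -14, 6) = (1.9, -1.3, 0.7)
(a₂, b₂, c₂) = (1.9, -1.3, 0.7) − 0.05·(2.5, -8.5, 4.2) = (1.775, -0.875, 0.49)

(1.775, -0.875, 0.49)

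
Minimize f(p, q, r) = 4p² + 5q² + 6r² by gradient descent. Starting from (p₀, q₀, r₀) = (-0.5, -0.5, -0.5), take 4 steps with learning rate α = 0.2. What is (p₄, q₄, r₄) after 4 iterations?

∇f = (8p, 10q, 12r)
(p₁, q₁, r₁) = (-0.5, -0.5, -0.5) − 0.2·(-4, -5, -6) = (0.3, 0.5, 0.7)
(p₂, q₂, r₂) = (0.3, 0.5, 0.7) − 0.2·(2.4, 5, 8.4) = (-0.18, -0.5, -0.98)
(p₃, q₃, r₃) = (-0.18, -0.5, -0.98) − 0.2·(-1.44, -5, -11.76) = (0.108, 0.5, 1.372)
(p₄, q₄, r₄) = (0.108, 0.5, 1.372) − 0.2·(0.864, 5, 16.464) = (-0.0648, -0.5, -1.9208)

(-0.0648, -0.5, -1.9208)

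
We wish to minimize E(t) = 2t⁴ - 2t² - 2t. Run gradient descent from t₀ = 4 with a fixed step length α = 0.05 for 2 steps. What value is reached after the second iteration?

E′(t) = 8t³ - 4t - 2
Step 1: E′(4) = 494; t₁ = 4 − 0.05·494 = -20.7
Step 2: E′(-20.7) = -70877.144; t₂ = -20.7 − 0.05·(-70877.144) = 3523.1572

3523.1572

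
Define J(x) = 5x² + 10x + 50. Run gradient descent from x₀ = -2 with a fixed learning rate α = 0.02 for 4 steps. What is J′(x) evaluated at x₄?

-4.096

J′(x) = 10x + 10
x₁ = -2 − 0.02·(-10) = -1.8
x₂ = -1.8 − 0.02·(-8) = -1.64
x₃ = -1.64 − 0.02·(-6.4) = -1.512
x₄ = -1.512 − 0.02·(-5.12) = -1.4096
J′(x) at (-1.4096) = -4.096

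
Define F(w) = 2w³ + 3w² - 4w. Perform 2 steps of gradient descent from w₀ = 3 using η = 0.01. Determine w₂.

1.897856

F′(w) = 6w² + 6w - 4
Step 1: F′(3) = 68; w₁ = 3 − 0.01·68 = 2.32
Step 2: F′(2.32) = 42.2144; w₂ = 2.32 − 0.01·42.2144 = 1.897856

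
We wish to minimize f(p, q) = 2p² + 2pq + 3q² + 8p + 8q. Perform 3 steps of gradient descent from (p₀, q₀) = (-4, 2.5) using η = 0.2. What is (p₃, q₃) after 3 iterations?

(-1.96, -0.74)

∇f = (4p + 2q + 8, 2p + 6q + 8)
(p₁, q₁) = (-4, 2.5) − 0.2·(-3, 15) = (-3.4, -0.5)
(p₂, q₂) = (-3.4, -0.5) − 0.2·(-6.6, -1.8) = (-2.08, -0.14)
(p₃, q₃) = (-2.08, -0.14) − 0.2·(-0.6, 3) = (-1.96, -0.74)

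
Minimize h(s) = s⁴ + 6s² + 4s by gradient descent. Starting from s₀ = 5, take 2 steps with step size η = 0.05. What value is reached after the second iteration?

h′(s) = 4s³ + 12s + 4
Step 1: h′(5) = 564; s₁ = 5 − 0.05·564 = -23.2
Step 2: h′(-23.2) = -50223.072; s₂ = -23.2 − 0.05·(-50223.072) = 2487.9536

2487.9536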